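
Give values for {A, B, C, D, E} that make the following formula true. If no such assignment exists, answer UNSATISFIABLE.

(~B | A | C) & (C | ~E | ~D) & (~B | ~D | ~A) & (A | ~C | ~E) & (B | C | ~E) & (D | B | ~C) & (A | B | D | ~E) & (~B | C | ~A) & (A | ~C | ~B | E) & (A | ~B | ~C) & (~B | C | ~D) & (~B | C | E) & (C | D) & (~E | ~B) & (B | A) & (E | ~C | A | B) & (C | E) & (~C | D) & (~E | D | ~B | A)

A: 1; B: 0; C: 1; D: 1; E: 1

Suppose C = 1.
(D) alone gives D = 1.
Suppose B = 0.
(A) alone gives A = 1.
No clause remains; E is free.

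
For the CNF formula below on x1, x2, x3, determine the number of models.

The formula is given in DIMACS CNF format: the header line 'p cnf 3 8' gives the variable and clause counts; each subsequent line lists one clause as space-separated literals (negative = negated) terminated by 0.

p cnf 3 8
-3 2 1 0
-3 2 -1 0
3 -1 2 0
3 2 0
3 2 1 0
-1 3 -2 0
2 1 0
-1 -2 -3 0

2

There are 2^3 = 8 truth assignments over (x1, x2, x3).
Check each against the 8 clauses (columns in the order x1, x2, x3):
  F F F  ✗ fails (x3 ∨ x2)
  F F T  ✗ fails (¬x3 ∨ x2 ∨ x1)
  F T F  ✓ satisfies all
  F T T  ✓ satisfies all
  T F F  ✗ fails (x3 ∨ ¬x1 ∨ x2)
  T F T  ✗ fails (¬x3 ∨ x2 ∨ ¬x1)
  T T F  ✗ fails (¬x1 ∨ x3 ∨ ¬x2)
  T T T  ✗ fails (¬x1 ∨ ¬x2 ∨ ¬x3)
2 of the 8 rows are models.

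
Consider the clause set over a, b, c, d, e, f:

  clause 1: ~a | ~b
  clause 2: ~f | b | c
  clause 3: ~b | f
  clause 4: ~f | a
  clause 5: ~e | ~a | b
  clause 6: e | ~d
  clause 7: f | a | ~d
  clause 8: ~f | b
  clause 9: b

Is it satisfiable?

No

From the singleton clause (b), b = 1.
From the singleton clause (~a), a = 0.
From the singleton clause (f), f = 1.
But (~f) is also a unit clause — contradiction.
No assignment satisfies every clause.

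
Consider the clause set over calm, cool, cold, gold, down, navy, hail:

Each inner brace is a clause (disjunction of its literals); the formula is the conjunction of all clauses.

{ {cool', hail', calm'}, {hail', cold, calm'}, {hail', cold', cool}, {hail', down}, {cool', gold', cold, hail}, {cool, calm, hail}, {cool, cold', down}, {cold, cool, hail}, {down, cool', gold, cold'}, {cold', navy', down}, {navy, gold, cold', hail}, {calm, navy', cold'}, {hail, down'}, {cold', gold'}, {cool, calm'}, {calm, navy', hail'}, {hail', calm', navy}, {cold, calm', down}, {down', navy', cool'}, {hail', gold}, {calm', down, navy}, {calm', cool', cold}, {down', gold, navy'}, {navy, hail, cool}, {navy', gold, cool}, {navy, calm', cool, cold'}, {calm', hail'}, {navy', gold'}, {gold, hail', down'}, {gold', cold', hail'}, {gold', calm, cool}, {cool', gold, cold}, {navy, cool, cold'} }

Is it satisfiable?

Yes, satisfiable

Case hail = 1:
The clause (down) is unit, so down = 1.
The clause (gold) is unit, so gold = 1.
The clause (cold') is unit, so cold = 0.
The clause (calm') is unit, so calm = 0.
The clause (navy') is unit, so navy = 0.
The clause (cool) is unit, so cool = 1.
This assignment satisfies each clause.
A satisfying assignment: calm=0; cool=1; cold=0; gold=1; down=1; navy=0; hail=1.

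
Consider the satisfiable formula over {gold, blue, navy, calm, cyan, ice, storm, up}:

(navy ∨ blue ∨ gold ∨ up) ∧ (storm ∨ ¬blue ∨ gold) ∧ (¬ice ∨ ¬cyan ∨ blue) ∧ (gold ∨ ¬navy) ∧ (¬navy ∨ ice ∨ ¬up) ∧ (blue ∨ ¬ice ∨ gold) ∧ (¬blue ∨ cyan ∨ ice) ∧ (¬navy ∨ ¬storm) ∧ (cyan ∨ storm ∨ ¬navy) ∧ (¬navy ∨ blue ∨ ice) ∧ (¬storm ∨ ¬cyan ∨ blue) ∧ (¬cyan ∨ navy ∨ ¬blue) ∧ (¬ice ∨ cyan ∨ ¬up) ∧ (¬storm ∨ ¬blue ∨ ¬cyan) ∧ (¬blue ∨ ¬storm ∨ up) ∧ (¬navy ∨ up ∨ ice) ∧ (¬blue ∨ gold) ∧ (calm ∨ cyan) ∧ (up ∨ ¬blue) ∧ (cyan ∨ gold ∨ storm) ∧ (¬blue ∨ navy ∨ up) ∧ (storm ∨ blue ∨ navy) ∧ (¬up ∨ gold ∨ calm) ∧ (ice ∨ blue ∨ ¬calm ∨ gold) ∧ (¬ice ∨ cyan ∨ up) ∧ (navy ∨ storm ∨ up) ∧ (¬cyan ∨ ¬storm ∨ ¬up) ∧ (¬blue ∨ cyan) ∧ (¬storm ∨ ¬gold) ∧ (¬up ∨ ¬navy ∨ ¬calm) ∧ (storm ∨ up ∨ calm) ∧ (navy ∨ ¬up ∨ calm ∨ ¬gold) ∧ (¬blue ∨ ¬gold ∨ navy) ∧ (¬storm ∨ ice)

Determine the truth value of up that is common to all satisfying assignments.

True

Suppose up = False.
The clause (¬blue) is unit, so blue = False.
Try navy = True.
The clause (gold) is unit, so gold = True.
The clause (¬storm) is unit, so storm = False.
The clause (cyan) is unit, so cyan = True.
The clause (¬ice) is unit, so ice = False.
But (ice) is also a unit clause — contradiction.
Undo navy and try navy = False.
The clause (gold) is unit, so gold = True.
The clause (storm) is unit, so storm = True.
But (¬storm) is also a unit clause — contradiction.
Both values of navy lead to a conflict.
So every satisfying assignment has up = True.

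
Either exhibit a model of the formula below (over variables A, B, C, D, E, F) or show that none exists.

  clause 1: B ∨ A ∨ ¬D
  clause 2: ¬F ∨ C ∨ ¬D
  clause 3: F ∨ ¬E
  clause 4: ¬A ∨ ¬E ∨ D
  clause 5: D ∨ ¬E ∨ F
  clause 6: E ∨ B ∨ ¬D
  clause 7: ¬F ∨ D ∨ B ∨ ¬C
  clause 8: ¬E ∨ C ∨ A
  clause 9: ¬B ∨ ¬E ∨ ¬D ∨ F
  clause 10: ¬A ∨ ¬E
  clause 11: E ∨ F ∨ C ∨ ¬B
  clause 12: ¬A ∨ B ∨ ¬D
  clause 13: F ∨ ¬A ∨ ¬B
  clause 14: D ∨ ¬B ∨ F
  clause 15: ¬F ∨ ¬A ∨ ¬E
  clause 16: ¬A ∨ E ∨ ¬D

A: True,  B: False,  C: False,  D: False,  E: False,  F: True

Branch on F: set F = True.
Branch on C: set C = False.
From the singleton clause (¬D), D = False.
Branch on A: set A = True.
From the singleton clause (¬E), E = False.
All clauses hold; B can take either value.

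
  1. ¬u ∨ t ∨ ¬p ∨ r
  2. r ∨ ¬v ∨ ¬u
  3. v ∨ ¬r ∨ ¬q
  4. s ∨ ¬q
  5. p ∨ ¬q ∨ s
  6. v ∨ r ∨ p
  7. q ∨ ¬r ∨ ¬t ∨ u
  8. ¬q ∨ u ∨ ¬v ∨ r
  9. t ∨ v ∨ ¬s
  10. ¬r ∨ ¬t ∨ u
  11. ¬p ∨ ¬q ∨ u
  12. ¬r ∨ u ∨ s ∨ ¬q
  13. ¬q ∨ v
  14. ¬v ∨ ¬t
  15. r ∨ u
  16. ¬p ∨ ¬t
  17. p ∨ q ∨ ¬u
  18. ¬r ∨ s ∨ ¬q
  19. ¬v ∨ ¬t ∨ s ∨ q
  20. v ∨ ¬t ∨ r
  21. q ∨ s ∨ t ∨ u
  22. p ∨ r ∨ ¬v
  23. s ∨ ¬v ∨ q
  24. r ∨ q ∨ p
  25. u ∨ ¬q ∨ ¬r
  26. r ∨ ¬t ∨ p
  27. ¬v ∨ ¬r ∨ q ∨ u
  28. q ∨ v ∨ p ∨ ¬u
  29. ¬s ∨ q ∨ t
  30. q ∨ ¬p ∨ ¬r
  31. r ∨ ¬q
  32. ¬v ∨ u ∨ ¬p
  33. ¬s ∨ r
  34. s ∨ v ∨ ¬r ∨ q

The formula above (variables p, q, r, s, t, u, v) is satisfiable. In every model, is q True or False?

Suppose q = False.
Branch on v: set v = False.
Branch on r: set r = True.
The clause (¬p) is unit, so p = False.
The clause (¬u) is unit, so u = False.
The clause (¬t) is unit, so t = False.
The clause (¬s) is unit, so s = False.
Now (s) is unsatisfied and unit — conflict.
That branch fails; take r = False instead.
The clause (p) is unit, so p = True.
The clause (u) is unit, so u = True.
The clause (t) is unit, so t = True.
Now (¬t) is unsatisfied and unit — conflict.
Neither r = True nor r = False works.
That branch fails; take v = True instead.
The clause (¬t) is unit, so t = False.
The clause (s) is unit, so s = True.
Now (¬s) is unsatisfied and unit — conflict.
Neither v = True nor v = False works.
So every satisfying assignment has q = True.

True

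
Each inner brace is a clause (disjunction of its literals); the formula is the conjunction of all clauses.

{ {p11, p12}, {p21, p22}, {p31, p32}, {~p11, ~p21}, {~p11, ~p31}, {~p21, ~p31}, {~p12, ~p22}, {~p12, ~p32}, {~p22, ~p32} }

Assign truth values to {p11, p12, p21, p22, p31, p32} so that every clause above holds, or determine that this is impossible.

UNSATISFIABLE

Case p11 = 1:
From the singleton clause (~p21), p21 = 0.
From the singleton clause (p22), p22 = 1.
From the singleton clause (~p31), p31 = 0.
From the singleton clause (p32), p32 = 1.
Now (~p32) is unsatisfied and unit — conflict.
Undo p11 and try p11 = 0.
From the singleton clause (p12), p12 = 1.
From the singleton clause (~p22), p22 = 0.
From the singleton clause (p21), p21 = 1.
From the singleton clause (~p31), p31 = 0.
From the singleton clause (p32), p32 = 1.
Now (~p32) is unsatisfied and unit — conflict.
Either choice for p11 ends in contradiction.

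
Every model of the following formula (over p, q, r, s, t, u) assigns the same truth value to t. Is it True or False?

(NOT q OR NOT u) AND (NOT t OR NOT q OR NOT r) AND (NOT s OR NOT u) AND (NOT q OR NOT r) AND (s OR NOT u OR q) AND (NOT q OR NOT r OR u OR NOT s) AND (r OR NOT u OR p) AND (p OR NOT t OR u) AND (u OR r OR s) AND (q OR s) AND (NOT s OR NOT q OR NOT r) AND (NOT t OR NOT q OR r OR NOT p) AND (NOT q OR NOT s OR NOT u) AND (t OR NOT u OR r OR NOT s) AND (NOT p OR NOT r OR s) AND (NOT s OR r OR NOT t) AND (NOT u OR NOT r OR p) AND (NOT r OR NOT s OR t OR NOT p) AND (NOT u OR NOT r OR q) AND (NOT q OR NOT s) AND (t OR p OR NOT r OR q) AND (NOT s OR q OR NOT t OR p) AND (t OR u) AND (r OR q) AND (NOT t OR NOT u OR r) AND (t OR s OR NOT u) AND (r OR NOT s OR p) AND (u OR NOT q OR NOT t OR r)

True

Suppose t = false.
(u) alone gives u = true.
(NOT q) alone gives q = false.
(NOT s) alone gives s = false.
That conflicts with the unit clause (s).
So every satisfying assignment has t = True.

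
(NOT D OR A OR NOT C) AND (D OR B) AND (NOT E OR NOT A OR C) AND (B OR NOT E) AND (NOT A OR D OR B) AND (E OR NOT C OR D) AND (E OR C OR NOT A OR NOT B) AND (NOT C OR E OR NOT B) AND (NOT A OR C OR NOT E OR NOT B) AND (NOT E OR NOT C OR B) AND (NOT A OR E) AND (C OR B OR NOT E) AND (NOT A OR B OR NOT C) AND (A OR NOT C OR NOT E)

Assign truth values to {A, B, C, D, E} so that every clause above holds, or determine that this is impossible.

Branch on D: set D = true.
Branch on A: set A = false.
(NOT C) alone gives C = false.
Branch on B: set B = false.
(NOT E) alone gives E = false.
This assignment satisfies each clause.

A ↦ false,  B ↦ false,  C ↦ false,  D ↦ true,  E ↦ false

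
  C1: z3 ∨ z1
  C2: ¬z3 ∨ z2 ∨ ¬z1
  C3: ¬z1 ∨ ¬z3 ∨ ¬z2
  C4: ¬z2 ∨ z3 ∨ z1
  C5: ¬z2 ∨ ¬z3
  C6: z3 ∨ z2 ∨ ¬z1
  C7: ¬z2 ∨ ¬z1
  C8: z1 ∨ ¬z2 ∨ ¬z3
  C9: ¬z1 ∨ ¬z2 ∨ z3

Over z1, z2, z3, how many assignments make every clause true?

There are 2^3 = 8 truth assignments over (z1, z2, z3).
Check each against the 9 clauses (columns in the order z1, z2, z3):
  F F F  ✗ fails (z3 ∨ z1)
  F F T  ✓ satisfies all
  F T F  ✗ fails (z3 ∨ z1)
  F T T  ✗ fails (¬z2 ∨ ¬z3)
  T F F  ✗ fails (z3 ∨ z2 ∨ ¬z1)
  T F T  ✗ fails (¬z3 ∨ z2 ∨ ¬z1)
  T T F  ✗ fails (¬z2 ∨ ¬z1)
  T T T  ✗ fails (¬z1 ∨ ¬z3 ∨ ¬z2)
1 of the 8 rows is a model.

1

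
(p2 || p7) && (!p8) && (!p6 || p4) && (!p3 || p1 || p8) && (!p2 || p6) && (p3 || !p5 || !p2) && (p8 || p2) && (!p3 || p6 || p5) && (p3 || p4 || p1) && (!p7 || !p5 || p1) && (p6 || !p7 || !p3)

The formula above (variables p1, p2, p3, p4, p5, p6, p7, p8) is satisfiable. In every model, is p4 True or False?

True

Suppose p4 = false.
The clause (!p8) is unit, so p8 = false.
The clause (!p6) is unit, so p6 = false.
The clause (!p2) is unit, so p2 = false.
Now (p2) is unsatisfied and unit — conflict.
So every satisfying assignment has p4 = True.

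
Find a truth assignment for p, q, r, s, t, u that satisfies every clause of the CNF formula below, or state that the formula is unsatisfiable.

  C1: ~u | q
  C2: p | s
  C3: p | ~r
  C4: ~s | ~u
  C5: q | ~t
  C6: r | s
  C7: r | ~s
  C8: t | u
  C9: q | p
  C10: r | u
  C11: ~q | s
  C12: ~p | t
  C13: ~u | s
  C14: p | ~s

Case u = 0:
From the singleton clause (t), t = 1.
From the singleton clause (q), q = 1.
From the singleton clause (r), r = 1.
From the singleton clause (p), p = 1.
From the singleton clause (s), s = 1.
Every clause now holds.

p ↦ 1, q ↦ 1, r ↦ 1, s ↦ 1, t ↦ 1, u ↦ 0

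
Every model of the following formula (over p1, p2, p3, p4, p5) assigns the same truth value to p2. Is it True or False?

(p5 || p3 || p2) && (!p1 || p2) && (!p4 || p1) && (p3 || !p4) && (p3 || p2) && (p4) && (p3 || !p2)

True

Suppose p2 = false.
From the singleton clause (!p1), p1 = false.
From the singleton clause (!p4), p4 = false.
But (p4) is also a unit clause — contradiction.
So every satisfying assignment has p2 = True.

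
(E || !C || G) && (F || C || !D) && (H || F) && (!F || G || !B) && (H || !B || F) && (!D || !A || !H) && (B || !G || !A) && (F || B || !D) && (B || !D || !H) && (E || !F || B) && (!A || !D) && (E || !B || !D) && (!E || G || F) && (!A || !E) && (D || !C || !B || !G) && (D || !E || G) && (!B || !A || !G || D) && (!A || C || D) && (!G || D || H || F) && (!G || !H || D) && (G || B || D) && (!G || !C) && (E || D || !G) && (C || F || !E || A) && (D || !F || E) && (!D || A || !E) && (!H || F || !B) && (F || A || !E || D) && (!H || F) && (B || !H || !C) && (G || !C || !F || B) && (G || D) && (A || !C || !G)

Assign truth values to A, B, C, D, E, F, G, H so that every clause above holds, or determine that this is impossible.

Case H = false:
From the singleton clause (F), F = true.
Case G = true:
From the singleton clause (!C), C = false.
Case B = true:
Case A = false:
Case E = true:
From the singleton clause (!D), D = false.
All clauses are satisfied.

A ↦ false, B ↦ true, C ↦ false, D ↦ false, E ↦ true, F ↦ true, G ↦ true, H ↦ false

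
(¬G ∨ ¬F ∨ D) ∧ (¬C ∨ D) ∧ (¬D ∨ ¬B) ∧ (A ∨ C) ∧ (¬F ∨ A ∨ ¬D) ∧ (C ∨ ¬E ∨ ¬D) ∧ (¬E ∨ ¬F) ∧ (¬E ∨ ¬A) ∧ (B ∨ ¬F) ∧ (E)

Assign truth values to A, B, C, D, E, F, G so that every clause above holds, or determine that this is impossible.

(E) alone gives E = True.
(¬F) alone gives F = False.
(¬A) alone gives A = False.
(C) alone gives C = True.
(D) alone gives D = True.
(¬B) alone gives B = False.
All clauses hold; G can take either value.

A ↦ False; B ↦ False; C ↦ True; D ↦ True; E ↦ True; F ↦ False; G ↦ False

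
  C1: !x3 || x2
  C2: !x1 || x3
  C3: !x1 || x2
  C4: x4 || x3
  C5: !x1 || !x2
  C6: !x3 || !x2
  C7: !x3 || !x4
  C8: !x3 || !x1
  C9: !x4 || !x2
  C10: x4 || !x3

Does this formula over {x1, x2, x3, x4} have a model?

Try x3 = false.
The clause (!x1) is unit, so x1 = false.
The clause (x4) is unit, so x4 = true.
The clause (!x2) is unit, so x2 = false.
All clauses are satisfied.
A satisfying assignment: x1=false, x2=false, x3=false, x4=true.

Satisfiable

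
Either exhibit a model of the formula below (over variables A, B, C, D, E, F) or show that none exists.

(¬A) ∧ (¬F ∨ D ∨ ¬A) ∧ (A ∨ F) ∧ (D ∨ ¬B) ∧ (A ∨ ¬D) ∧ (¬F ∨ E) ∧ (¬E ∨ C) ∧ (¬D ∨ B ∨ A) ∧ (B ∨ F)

A ↦ False, B ↦ False, C ↦ True, D ↦ False, E ↦ True, F ↦ True

From the singleton clause (¬A), A = False.
From the singleton clause (F), F = True.
From the singleton clause (¬D), D = False.
From the singleton clause (¬B), B = False.
From the singleton clause (E), E = True.
From the singleton clause (C), C = True.
All clauses are satisfied.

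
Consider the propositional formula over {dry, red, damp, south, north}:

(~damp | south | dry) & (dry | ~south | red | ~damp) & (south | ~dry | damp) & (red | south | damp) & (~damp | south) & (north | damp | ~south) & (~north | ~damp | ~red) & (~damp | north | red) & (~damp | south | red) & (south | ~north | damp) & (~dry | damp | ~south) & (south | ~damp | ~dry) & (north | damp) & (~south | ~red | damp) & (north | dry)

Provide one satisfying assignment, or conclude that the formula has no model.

Branch on damp: set damp = 1.
The clause (south) is unit, so south = 1.
Branch on dry: set dry = 1.
Branch on north: set north = 0.
The clause (red) is unit, so red = 1.
Every clause now holds.

dry ↦ 1,  red ↦ 1,  damp ↦ 1,  south ↦ 1,  north ↦ 0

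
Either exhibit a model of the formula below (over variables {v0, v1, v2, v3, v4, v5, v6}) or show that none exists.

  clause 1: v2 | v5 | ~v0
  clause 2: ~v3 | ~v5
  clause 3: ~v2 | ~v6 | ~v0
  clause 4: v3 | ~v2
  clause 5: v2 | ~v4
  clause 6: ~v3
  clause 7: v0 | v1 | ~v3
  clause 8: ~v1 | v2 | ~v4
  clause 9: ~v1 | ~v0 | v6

The clause (~v3) is unit, so v3 = 0.
The clause (~v2) is unit, so v2 = 0.
The clause (~v4) is unit, so v4 = 0.
Case v5 = 0:
The clause (~v0) is unit, so v0 = 0.
No clause remains; v1, v6 are free.

v0: 0, v1: 1, v2: 0, v3: 0, v4: 0, v5: 0, v6: 0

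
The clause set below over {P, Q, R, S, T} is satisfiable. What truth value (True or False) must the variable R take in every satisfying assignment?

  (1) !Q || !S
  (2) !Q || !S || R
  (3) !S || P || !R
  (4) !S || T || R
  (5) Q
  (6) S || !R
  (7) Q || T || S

Suppose R = true.
The clause (Q) is unit, so Q = true.
The clause (!S) is unit, so S = false.
But (S) is also a unit clause — contradiction.
So every satisfying assignment has R = False.

False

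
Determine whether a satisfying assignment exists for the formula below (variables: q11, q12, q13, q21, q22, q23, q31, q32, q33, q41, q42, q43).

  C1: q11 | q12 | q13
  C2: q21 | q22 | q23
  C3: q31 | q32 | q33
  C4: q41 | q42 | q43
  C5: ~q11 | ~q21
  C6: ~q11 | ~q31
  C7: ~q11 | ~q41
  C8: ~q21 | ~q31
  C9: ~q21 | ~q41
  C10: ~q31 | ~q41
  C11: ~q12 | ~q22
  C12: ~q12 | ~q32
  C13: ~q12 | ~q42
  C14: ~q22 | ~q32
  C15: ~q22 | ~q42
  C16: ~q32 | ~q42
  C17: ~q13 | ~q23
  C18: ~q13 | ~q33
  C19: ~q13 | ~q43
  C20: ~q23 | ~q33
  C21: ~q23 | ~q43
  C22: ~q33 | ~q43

No, unsatisfiable

Suppose q11 = 0.
Suppose q12 = 1.
From the singleton clause (~q22), q22 = 0.
From the singleton clause (~q32), q32 = 0.
From the singleton clause (~q42), q42 = 0.
Suppose q21 = 1.
From the singleton clause (~q31), q31 = 0.
From the singleton clause (q33), q33 = 1.
From the singleton clause (~q41), q41 = 0.
From the singleton clause (q43), q43 = 1.
Now (~q43) is unsatisfied and unit — conflict.
Undo q21 and try q21 = 0.
From the singleton clause (q23), q23 = 1.
From the singleton clause (~q13), q13 = 0.
From the singleton clause (~q33), q33 = 0.
From the singleton clause (q31), q31 = 1.
From the singleton clause (~q41), q41 = 0.
From the singleton clause (q43), q43 = 1.
Now (~q43) is unsatisfied and unit — conflict.
Either choice for q21 ends in contradiction.
Undo q12 and try q12 = 0.
From the singleton clause (q13), q13 = 1.
From the singleton clause (~q23), q23 = 0.
From the singleton clause (~q33), q33 = 0.
From the singleton clause (~q43), q43 = 0.
Suppose q21 = 1.
From the singleton clause (~q31), q31 = 0.
From the singleton clause (q32), q32 = 1.
From the singleton clause (~q41), q41 = 0.
From the singleton clause (q42), q42 = 1.
Now (~q42) is unsatisfied and unit — conflict.
Undo q21 and try q21 = 0.
From the singleton clause (q22), q22 = 1.
From the singleton clause (~q32), q32 = 0.
From the singleton clause (q31), q31 = 1.
From the singleton clause (~q41), q41 = 0.
From the singleton clause (q42), q42 = 1.
Now (~q42) is unsatisfied and unit — conflict.
Either choice for q21 ends in contradiction.
Either choice for q12 ends in contradiction.
Undo q11 and try q11 = 1.
From the singleton clause (~q21), q21 = 0.
From the singleton clause (~q31), q31 = 0.
From the singleton clause (~q41), q41 = 0.
Suppose q22 = 1.
From the singleton clause (~q12), q12 = 0.
From the singleton clause (~q32), q32 = 0.
From the singleton clause (q33), q33 = 1.
From the singleton clause (~q42), q42 = 0.
From the singleton clause (q43), q43 = 1.
Now (~q43) is unsatisfied and unit — conflict.
Undo q22 and try q22 = 0.
From the singleton clause (q23), q23 = 1.
From the singleton clause (~q13), q13 = 0.
From the singleton clause (~q33), q33 = 0.
From the singleton clause (q32), q32 = 1.
From the singleton clause (~q12), q12 = 0.
From the singleton clause (~q42), q42 = 0.
From the singleton clause (q43), q43 = 1.
Now (~q43) is unsatisfied and unit — conflict.
Either choice for q22 ends in contradiction.
Either choice for q11 ends in contradiction.
No assignment satisfies every clause.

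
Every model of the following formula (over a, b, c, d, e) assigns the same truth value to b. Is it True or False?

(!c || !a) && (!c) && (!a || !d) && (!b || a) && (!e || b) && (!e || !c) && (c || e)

Suppose b = false.
From the singleton clause (!c), c = false.
From the singleton clause (!e), e = false.
That conflicts with the unit clause (e).
So every satisfying assignment has b = True.

True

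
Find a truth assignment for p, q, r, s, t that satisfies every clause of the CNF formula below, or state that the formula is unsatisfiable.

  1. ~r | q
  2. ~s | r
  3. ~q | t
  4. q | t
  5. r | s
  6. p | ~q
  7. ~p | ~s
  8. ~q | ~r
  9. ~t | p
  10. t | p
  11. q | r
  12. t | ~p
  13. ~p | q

UNSATISFIABLE

Branch on r: set r = 0.
From the singleton clause (~s), s = 0.
Now (s) is unsatisfied and unit — conflict.
Backtrack on r: now try r = 1.
From the singleton clause (q), q = 1.
Now (~q) is unsatisfied and unit — conflict.
Either choice for r ends in contradiction.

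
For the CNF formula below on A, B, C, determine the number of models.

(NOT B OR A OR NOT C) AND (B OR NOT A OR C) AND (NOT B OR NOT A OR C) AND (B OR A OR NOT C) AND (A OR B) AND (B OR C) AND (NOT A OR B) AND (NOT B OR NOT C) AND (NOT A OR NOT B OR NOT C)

1

There are 2^3 = 8 truth assignments over (A, B, C).
Check each against the 9 clauses (columns in the order A, B, C):
  F F F  ✗ fails (A OR B)
  F F T  ✗ fails (B OR A OR NOT C)
  F T F  ✓ satisfies all
  F T T  ✗ fails (NOT B OR A OR NOT C)
  T F F  ✗ fails (B OR NOT A OR C)
  T F T  ✗ fails (NOT A OR B)
  T T F  ✗ fails (NOT B OR NOT A OR C)
  T T T  ✗ fails (NOT B OR NOT C)
1 of the 8 rows is a model.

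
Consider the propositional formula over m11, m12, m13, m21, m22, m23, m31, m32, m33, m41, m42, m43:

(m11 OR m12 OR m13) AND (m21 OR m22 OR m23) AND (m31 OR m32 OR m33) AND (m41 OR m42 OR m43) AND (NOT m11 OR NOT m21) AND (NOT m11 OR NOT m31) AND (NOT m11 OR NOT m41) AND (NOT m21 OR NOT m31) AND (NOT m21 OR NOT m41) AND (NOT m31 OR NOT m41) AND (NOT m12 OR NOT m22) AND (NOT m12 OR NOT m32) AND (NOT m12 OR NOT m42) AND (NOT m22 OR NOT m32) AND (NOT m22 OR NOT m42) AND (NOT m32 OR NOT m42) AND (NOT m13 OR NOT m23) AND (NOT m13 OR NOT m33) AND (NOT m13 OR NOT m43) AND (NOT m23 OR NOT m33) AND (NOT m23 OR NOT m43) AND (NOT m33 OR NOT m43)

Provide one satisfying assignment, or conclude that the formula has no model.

Branch on m11: set m11 = false.
Branch on m12: set m12 = true.
From the singleton clause (NOT m22), m22 = false.
From the singleton clause (NOT m32), m32 = false.
From the singleton clause (NOT m42), m42 = false.
Branch on m21: set m21 = true.
From the singleton clause (NOT m31), m31 = false.
From the singleton clause (m33), m33 = true.
From the singleton clause (NOT m41), m41 = false.
From the singleton clause (m43), m43 = true.
That conflicts with the unit clause (NOT m43).
Undo m21 and try m21 = false.
From the singleton clause (m23), m23 = true.
From the singleton clause (NOT m13), m13 = false.
From the singleton clause (NOT m33), m33 = false.
From the singleton clause (m31), m31 = true.
From the singleton clause (NOT m41), m41 = false.
From the singleton clause (m43), m43 = true.
That conflicts with the unit clause (NOT m43).
Both values of m21 lead to a conflict.
Undo m12 and try m12 = false.
From the singleton clause (m13), m13 = true.
From the singleton clause (NOT m23), m23 = false.
From the singleton clause (NOT m33), m33 = false.
From the singleton clause (NOT m43), m43 = false.
Branch on m21: set m21 = true.
From the singleton clause (NOT m31), m31 = false.
From the singleton clause (m32), m32 = true.
From the singleton clause (NOT m41), m41 = false.
From the singleton clause (m42), m42 = true.
That conflicts with the unit clause (NOT m42).
Undo m21 and try m21 = false.
From the singleton clause (m22), m22 = true.
From the singleton clause (NOT m32), m32 = false.
From the singleton clause (m31), m31 = true.
From the singleton clause (NOT m41), m41 = false.
From the singleton clause (m42), m42 = true.
That conflicts with the unit clause (NOT m42).
Both values of m21 lead to a conflict.
Both values of m12 lead to a conflict.
Undo m11 and try m11 = true.
From the singleton clause (NOT m21), m21 = false.
From the singleton clause (NOT m31), m31 = false.
From the singleton clause (NOT m41), m41 = false.
Branch on m22: set m22 = true.
From the singleton clause (NOT m12), m12 = false.
From the singleton clause (NOT m32), m32 = false.
From the singleton clause (m33), m33 = true.
From the singleton clause (NOT m42), m42 = false.
From the singleton clause (m43), m43 = true.
That conflicts with the unit clause (NOT m43).
Undo m22 and try m22 = false.
From the singleton clause (m23), m23 = true.
From the singleton clause (NOT m13), m13 = false.
From the singleton clause (NOT m33), m33 = false.
From the singleton clause (m32), m32 = true.
From the singleton clause (NOT m12), m12 = false.
From the singleton clause (NOT m42), m42 = false.
From the singleton clause (m43), m43 = true.
That conflicts with the unit clause (NOT m43).
Both values of m22 lead to a conflict.
Both values of m11 lead to a conflict.

UNSATISFIABLE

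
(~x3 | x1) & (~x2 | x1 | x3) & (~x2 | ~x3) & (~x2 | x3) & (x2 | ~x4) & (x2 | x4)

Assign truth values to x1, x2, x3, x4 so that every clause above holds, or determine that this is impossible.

UNSATISFIABLE

Branch on x3: set x3 = 0.
(~x2) alone gives x2 = 0.
(~x4) alone gives x4 = 0.
Now (x4) is unsatisfied and unit — conflict.
That branch fails; take x3 = 1 instead.
(x1) alone gives x1 = 1.
(~x2) alone gives x2 = 0.
(~x4) alone gives x4 = 0.
Now (x4) is unsatisfied and unit — conflict.
Neither x3 = 1 nor x3 = 0 works.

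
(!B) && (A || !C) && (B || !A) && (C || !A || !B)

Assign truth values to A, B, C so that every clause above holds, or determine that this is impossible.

The clause (!B) is unit, so B = false.
The clause (!A) is unit, so A = false.
The clause (!C) is unit, so C = false.
All clauses are satisfied.

A: false; B: false; C: false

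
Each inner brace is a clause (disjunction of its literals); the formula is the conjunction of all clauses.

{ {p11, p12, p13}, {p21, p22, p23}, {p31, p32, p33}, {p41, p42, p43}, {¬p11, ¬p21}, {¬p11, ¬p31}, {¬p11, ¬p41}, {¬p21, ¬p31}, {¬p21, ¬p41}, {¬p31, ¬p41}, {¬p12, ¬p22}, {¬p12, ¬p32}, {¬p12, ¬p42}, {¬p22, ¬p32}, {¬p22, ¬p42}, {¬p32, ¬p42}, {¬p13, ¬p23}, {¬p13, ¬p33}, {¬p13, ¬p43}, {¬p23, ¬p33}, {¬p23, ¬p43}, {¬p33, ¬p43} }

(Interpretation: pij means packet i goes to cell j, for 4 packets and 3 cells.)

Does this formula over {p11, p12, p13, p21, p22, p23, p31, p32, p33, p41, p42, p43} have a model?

Case p11 = False:
Case p12 = True:
(¬p22) alone gives p22 = False.
(¬p32) alone gives p32 = False.
(¬p42) alone gives p42 = False.
Case p21 = True:
(¬p31) alone gives p31 = False.
(p33) alone gives p33 = True.
(¬p41) alone gives p41 = False.
(p43) alone gives p43 = True.
Now (¬p43) is unsatisfied and unit — conflict.
That branch fails; take p21 = False instead.
(p23) alone gives p23 = True.
(¬p13) alone gives p13 = False.
(¬p33) alone gives p33 = False.
(p31) alone gives p31 = True.
(¬p41) alone gives p41 = False.
(p43) alone gives p43 = True.
Now (¬p43) is unsatisfied and unit — conflict.
Either choice for p21 ends in contradiction.
That branch fails; take p12 = False instead.
(p13) alone gives p13 = True.
(¬p23) alone gives p23 = False.
(¬p33) alone gives p33 = False.
(¬p43) alone gives p43 = False.
Case p21 = True:
(¬p31) alone gives p31 = False.
(p32) alone gives p32 = True.
(¬p41) alone gives p41 = False.
(p42) alone gives p42 = True.
Now (¬p42) is unsatisfied and unit — conflict.
That branch fails; take p21 = False instead.
(p22) alone gives p22 = True.
(¬p32) alone gives p32 = False.
(p31) alone gives p31 = True.
(¬p41) alone gives p41 = False.
(p42) alone gives p42 = True.
Now (¬p42) is unsatisfied and unit — conflict.
Either choice for p21 ends in contradiction.
Either choice for p12 ends in contradiction.
That branch fails; take p11 = True instead.
(¬p21) alone gives p21 = False.
(¬p31) alone gives p31 = False.
(¬p41) alone gives p41 = False.
Case p22 = True:
(¬p12) alone gives p12 = False.
(¬p32) alone gives p32 = False.
(p33) alone gives p33 = True.
(¬p42) alone gives p42 = False.
(p43) alone gives p43 = True.
Now (¬p43) is unsatisfied and unit — conflict.
That branch fails; take p22 = False instead.
(p23) alone gives p23 = True.
(¬p13) alone gives p13 = False.
(¬p33) alone gives p33 = False.
(p32) alone gives p32 = True.
(¬p12) alone gives p12 = False.
(¬p42) alone gives p42 = False.
(p43) alone gives p43 = True.
Now (¬p43) is unsatisfied and unit — conflict.
Either choice for p22 ends in contradiction.
Either choice for p11 ends in contradiction.
No assignment satisfies every clause.

No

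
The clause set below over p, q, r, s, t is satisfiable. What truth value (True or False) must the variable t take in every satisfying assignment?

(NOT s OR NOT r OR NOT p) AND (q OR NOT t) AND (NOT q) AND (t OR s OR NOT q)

Suppose t = true.
The clause (q) is unit, so q = true.
Now (NOT q) is unsatisfied and unit — conflict.
So every satisfying assignment has t = False.

False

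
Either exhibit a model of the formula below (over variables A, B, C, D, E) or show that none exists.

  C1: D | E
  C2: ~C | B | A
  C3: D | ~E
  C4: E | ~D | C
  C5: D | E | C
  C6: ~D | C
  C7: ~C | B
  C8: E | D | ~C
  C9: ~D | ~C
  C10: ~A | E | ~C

UNSATISFIABLE

Suppose D = 1.
Unit clause (C) forces C = 1.
That conflicts with the unit clause (~C).
That branch fails; take D = 0 instead.
Unit clause (E) forces E = 1.
That conflicts with the unit clause (~E).
Neither D = 1 nor D = 0 works.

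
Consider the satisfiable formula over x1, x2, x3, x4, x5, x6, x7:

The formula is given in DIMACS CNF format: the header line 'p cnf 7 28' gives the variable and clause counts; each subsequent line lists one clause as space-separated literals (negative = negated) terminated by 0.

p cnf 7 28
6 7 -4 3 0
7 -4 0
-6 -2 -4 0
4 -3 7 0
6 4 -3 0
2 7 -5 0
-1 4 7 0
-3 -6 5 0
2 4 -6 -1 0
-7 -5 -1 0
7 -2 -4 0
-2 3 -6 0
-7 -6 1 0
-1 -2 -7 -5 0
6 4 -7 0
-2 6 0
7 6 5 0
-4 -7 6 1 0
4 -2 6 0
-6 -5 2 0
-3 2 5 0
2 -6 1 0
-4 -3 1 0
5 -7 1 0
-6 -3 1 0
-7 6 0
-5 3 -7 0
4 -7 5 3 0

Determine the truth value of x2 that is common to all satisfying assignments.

False

Suppose x2 = True.
From the singleton clause (x6), x6 = True.
From the singleton clause (¬x4), x4 = False.
From the singleton clause (x3), x3 = True.
From the singleton clause (x7), x7 = True.
From the singleton clause (x5), x5 = True.
From the singleton clause (¬x1), x1 = False.
But (x1) is also a unit clause — contradiction.
So every satisfying assignment has x2 = False.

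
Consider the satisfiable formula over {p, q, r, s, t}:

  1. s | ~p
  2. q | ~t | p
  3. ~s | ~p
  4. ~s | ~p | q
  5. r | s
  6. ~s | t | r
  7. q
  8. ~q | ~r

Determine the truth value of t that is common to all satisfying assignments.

Suppose t = 0.
(q) alone gives q = 1.
(~r) alone gives r = 0.
(s) alone gives s = 1.
That conflicts with the unit clause (~s).
So every satisfying assignment has t = True.

True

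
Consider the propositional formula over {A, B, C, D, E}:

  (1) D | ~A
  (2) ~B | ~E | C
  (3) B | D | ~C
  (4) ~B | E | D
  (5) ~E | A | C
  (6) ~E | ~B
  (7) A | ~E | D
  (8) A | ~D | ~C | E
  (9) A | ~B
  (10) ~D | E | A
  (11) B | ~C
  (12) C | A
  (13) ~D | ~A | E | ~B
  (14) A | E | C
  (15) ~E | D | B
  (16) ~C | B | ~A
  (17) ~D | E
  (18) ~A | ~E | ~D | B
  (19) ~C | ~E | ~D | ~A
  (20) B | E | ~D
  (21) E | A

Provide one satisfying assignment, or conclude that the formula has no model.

UNSATISFIABLE

Branch on D: set D = 1.
The clause (E) is unit, so E = 1.
The clause (~B) is unit, so B = 0.
The clause (~C) is unit, so C = 0.
The clause (A) is unit, so A = 1.
That conflicts with the unit clause (~A).
Undo D and try D = 0.
The clause (~A) is unit, so A = 0.
The clause (~E) is unit, so E = 0.
That conflicts with the unit clause (E).
Neither D = 1 nor D = 0 works.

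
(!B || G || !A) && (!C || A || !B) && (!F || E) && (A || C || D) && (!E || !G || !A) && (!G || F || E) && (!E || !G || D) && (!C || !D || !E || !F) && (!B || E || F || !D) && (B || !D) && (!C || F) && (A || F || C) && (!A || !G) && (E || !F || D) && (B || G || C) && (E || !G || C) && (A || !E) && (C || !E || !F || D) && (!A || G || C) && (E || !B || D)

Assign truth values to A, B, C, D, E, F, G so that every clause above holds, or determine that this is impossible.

Case F = true:
From the singleton clause (E), E = true.
From the singleton clause (A), A = true.
From the singleton clause (!G), G = false.
From the singleton clause (!B), B = false.
From the singleton clause (!D), D = false.
From the singleton clause (C), C = true.
Every clause now holds.

A=true, B=false, C=true, D=false, E=true, F=true, G=false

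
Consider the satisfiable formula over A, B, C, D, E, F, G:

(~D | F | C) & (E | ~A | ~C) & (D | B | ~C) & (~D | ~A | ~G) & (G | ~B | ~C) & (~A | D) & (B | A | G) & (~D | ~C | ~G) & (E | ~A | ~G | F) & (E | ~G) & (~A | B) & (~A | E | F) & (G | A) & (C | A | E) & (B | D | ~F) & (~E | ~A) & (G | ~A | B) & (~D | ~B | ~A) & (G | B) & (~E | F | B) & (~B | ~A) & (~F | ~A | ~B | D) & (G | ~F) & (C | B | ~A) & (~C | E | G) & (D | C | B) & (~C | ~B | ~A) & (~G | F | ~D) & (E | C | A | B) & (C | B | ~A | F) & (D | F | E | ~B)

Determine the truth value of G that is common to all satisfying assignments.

Suppose G = 0.
(A) alone gives A = 1.
(D) alone gives D = 1.
(B) alone gives B = 1.
But (~B) is also a unit clause — contradiction.
So every satisfying assignment has G = True.

True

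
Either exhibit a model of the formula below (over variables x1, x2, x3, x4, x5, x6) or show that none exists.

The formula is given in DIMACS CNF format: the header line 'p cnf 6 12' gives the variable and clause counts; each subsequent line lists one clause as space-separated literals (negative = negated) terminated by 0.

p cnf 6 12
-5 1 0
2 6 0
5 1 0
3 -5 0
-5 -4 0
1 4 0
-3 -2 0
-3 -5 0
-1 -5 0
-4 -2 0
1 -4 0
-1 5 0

UNSATISFIABLE

Suppose x5 = False.
Unit clause (x1) forces x1 = True.
Now (¬x1) is unsatisfied and unit — conflict.
That branch fails; take x5 = True instead.
Unit clause (x1) forces x1 = True.
Now (¬x1) is unsatisfied and unit — conflict.
Either choice for x5 ends in contradiction.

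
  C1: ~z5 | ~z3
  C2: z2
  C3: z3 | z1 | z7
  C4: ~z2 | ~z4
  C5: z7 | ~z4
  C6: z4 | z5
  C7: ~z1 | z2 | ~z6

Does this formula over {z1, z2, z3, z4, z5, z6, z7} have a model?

The clause (z2) is unit, so z2 = 1.
The clause (~z4) is unit, so z4 = 0.
The clause (z5) is unit, so z5 = 1.
The clause (~z3) is unit, so z3 = 0.
Suppose z1 = 0.
The clause (z7) is unit, so z7 = 1.
No clause remains; z6 is free.
A satisfying assignment: z1 ↦ 0; z2 ↦ 1; z3 ↦ 0; z4 ↦ 0; z5 ↦ 1; z6 ↦ 0; z7 ↦ 1.

Yes, satisfiable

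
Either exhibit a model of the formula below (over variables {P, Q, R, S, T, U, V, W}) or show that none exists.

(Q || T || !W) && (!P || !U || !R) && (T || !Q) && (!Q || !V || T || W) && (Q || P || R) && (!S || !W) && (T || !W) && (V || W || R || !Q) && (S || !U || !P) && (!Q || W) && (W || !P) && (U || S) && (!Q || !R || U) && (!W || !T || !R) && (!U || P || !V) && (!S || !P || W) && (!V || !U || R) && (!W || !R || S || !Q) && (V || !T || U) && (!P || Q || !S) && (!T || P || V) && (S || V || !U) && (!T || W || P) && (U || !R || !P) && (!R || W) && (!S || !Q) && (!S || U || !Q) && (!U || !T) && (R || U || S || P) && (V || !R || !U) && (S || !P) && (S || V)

Case T = true:
(!U) alone gives U = false.
(S) alone gives S = true.
(!W) alone gives W = false.
(!Q) alone gives Q = false.
(!P) alone gives P = false.
Now (P) is unsatisfied and unit — conflict.
So T must be the other value — set T = false.
(!Q) alone gives Q = false.
(!W) alone gives W = false.
(!P) alone gives P = false.
(R) alone gives R = true.
Now (!R) is unsatisfied and unit — conflict.
Neither T = true nor T = false works.

UNSATISFIABLE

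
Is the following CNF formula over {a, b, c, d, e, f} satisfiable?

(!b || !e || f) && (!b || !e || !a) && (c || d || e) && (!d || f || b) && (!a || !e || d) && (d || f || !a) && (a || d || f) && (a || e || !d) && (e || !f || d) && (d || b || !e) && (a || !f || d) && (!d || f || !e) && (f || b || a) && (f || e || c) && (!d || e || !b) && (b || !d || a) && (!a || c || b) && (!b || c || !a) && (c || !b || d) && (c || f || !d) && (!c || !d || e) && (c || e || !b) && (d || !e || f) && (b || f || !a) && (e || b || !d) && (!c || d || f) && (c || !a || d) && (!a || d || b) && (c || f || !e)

Suppose b = false.
Suppose d = true.
From the singleton clause (f), f = true.
From the singleton clause (a), a = true.
From the singleton clause (c), c = true.
From the singleton clause (e), e = true.
Every clause now holds.
A satisfying assignment: a=true,  b=false,  c=true,  d=true,  e=true,  f=true.

Yes, satisfiable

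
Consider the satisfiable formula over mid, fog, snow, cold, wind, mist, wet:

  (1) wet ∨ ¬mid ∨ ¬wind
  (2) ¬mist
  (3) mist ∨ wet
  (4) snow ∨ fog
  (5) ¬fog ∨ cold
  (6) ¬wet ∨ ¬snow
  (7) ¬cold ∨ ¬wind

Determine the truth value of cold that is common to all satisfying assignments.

Suppose cold = False.
From the singleton clause (¬mist), mist = False.
From the singleton clause (wet), wet = True.
From the singleton clause (¬fog), fog = False.
From the singleton clause (snow), snow = True.
Now (¬snow) is unsatisfied and unit — conflict.
So every satisfying assignment has cold = True.

True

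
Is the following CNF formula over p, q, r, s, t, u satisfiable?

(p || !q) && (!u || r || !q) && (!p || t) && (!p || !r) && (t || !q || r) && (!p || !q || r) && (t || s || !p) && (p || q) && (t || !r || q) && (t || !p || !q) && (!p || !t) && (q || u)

Unsatisfiable

Try p = true.
The clause (t) is unit, so t = true.
Now (!t) is unsatisfied and unit — conflict.
That branch fails; take p = false instead.
The clause (!q) is unit, so q = false.
Now (q) is unsatisfied and unit — conflict.
Both values of p lead to a conflict.
No assignment satisfies every clause.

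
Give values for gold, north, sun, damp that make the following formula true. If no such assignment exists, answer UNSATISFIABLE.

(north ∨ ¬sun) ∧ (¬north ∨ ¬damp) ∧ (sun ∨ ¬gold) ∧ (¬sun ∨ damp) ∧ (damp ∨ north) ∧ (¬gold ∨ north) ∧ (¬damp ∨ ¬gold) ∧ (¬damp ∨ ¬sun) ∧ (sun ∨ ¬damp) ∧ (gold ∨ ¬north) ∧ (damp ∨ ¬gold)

Case north = True:
Unit clause (¬damp) forces damp = False.
Unit clause (¬sun) forces sun = False.
Unit clause (¬gold) forces gold = False.
That conflicts with the unit clause (gold).
Backtrack on north: now try north = False.
Unit clause (¬sun) forces sun = False.
Unit clause (¬gold) forces gold = False.
Unit clause (damp) forces damp = True.
That conflicts with the unit clause (¬damp).
Either choice for north ends in contradiction.

UNSATISFIABLE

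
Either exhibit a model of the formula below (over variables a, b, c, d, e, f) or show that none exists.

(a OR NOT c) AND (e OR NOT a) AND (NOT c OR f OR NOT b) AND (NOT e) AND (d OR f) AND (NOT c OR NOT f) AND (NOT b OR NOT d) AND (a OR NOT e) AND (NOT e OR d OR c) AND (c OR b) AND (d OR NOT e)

a=false, b=true, c=false, d=false, e=false, f=true

The clause (NOT e) is unit, so e = false.
The clause (NOT a) is unit, so a = false.
The clause (NOT c) is unit, so c = false.
The clause (b) is unit, so b = true.
The clause (NOT d) is unit, so d = false.
The clause (f) is unit, so f = true.
All clauses are satisfied.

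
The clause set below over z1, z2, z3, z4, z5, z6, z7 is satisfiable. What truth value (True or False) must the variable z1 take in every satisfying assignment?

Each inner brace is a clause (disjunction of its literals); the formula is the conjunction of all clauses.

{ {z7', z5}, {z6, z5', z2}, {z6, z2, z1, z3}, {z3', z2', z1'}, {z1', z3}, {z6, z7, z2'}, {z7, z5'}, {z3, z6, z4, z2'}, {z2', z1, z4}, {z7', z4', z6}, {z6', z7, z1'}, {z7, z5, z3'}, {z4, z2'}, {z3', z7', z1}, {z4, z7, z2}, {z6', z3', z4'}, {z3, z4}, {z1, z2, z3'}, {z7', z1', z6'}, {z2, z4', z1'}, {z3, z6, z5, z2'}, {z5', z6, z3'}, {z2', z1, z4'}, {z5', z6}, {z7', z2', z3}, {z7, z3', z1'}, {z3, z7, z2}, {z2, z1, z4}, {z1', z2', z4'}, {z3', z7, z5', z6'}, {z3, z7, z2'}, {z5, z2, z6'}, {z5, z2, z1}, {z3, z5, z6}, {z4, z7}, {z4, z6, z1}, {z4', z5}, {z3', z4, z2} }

Suppose z1 = 1.
(z3) alone gives z3 = 1.
(z2') alone gives z2 = 0.
(z4') alone gives z4 = 0.
That conflicts with the unit clause (z4).
So every satisfying assignment has z1 = False.

False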